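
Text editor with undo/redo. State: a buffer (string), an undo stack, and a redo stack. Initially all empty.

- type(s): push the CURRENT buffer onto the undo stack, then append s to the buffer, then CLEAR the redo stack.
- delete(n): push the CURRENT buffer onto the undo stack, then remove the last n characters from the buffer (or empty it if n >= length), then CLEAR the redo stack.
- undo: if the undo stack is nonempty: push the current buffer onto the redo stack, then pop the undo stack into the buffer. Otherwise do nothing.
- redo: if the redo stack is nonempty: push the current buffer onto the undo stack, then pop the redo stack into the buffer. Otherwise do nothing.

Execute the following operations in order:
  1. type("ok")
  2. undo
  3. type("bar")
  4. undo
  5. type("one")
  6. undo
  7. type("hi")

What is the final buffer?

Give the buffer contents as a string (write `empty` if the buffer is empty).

Answer: hi

Derivation:
After op 1 (type): buf='ok' undo_depth=1 redo_depth=0
After op 2 (undo): buf='(empty)' undo_depth=0 redo_depth=1
After op 3 (type): buf='bar' undo_depth=1 redo_depth=0
After op 4 (undo): buf='(empty)' undo_depth=0 redo_depth=1
After op 5 (type): buf='one' undo_depth=1 redo_depth=0
After op 6 (undo): buf='(empty)' undo_depth=0 redo_depth=1
After op 7 (type): buf='hi' undo_depth=1 redo_depth=0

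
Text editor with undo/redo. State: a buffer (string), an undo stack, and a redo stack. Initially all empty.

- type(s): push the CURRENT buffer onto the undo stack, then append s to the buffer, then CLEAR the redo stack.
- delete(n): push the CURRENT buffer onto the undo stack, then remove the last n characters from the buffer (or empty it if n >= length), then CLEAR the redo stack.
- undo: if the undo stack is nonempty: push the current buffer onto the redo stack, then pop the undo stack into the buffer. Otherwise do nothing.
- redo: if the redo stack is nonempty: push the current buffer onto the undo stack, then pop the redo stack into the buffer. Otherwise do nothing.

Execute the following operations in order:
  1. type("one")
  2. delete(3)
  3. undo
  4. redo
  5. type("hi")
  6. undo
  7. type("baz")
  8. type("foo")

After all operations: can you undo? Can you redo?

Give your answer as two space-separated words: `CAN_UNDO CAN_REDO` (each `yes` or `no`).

After op 1 (type): buf='one' undo_depth=1 redo_depth=0
After op 2 (delete): buf='(empty)' undo_depth=2 redo_depth=0
After op 3 (undo): buf='one' undo_depth=1 redo_depth=1
After op 4 (redo): buf='(empty)' undo_depth=2 redo_depth=0
After op 5 (type): buf='hi' undo_depth=3 redo_depth=0
After op 6 (undo): buf='(empty)' undo_depth=2 redo_depth=1
After op 7 (type): buf='baz' undo_depth=3 redo_depth=0
After op 8 (type): buf='bazfoo' undo_depth=4 redo_depth=0

Answer: yes no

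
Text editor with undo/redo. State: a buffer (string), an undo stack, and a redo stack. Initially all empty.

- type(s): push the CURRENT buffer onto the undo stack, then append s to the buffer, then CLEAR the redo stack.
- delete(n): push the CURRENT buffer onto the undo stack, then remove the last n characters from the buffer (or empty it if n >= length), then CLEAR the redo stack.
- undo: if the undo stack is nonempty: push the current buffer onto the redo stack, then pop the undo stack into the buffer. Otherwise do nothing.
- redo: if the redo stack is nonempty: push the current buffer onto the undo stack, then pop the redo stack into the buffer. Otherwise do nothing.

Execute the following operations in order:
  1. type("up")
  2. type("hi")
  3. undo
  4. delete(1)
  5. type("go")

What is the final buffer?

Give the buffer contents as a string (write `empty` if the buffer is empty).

After op 1 (type): buf='up' undo_depth=1 redo_depth=0
After op 2 (type): buf='uphi' undo_depth=2 redo_depth=0
After op 3 (undo): buf='up' undo_depth=1 redo_depth=1
After op 4 (delete): buf='u' undo_depth=2 redo_depth=0
After op 5 (type): buf='ugo' undo_depth=3 redo_depth=0

Answer: ugo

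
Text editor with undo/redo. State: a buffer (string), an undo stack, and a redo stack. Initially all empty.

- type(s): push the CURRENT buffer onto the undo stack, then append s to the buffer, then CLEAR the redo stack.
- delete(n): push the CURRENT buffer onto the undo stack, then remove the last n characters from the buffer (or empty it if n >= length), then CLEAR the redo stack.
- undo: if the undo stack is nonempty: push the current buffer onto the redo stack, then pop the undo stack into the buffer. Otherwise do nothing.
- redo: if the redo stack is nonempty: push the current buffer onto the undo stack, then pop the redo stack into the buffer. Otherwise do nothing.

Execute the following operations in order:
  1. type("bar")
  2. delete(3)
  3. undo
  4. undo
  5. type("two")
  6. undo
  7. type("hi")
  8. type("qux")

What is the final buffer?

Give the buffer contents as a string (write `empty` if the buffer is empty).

Answer: hiqux

Derivation:
After op 1 (type): buf='bar' undo_depth=1 redo_depth=0
After op 2 (delete): buf='(empty)' undo_depth=2 redo_depth=0
After op 3 (undo): buf='bar' undo_depth=1 redo_depth=1
After op 4 (undo): buf='(empty)' undo_depth=0 redo_depth=2
After op 5 (type): buf='two' undo_depth=1 redo_depth=0
After op 6 (undo): buf='(empty)' undo_depth=0 redo_depth=1
After op 7 (type): buf='hi' undo_depth=1 redo_depth=0
After op 8 (type): buf='hiqux' undo_depth=2 redo_depth=0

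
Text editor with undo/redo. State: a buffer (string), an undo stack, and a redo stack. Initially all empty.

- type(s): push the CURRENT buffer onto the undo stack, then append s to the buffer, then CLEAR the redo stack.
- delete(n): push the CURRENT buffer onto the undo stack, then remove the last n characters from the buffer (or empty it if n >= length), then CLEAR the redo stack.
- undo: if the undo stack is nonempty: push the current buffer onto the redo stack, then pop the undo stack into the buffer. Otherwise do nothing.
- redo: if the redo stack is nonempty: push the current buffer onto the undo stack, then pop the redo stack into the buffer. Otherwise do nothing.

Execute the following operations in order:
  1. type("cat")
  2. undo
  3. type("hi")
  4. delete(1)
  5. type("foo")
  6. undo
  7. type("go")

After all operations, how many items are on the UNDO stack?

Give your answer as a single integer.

Answer: 3

Derivation:
After op 1 (type): buf='cat' undo_depth=1 redo_depth=0
After op 2 (undo): buf='(empty)' undo_depth=0 redo_depth=1
After op 3 (type): buf='hi' undo_depth=1 redo_depth=0
After op 4 (delete): buf='h' undo_depth=2 redo_depth=0
After op 5 (type): buf='hfoo' undo_depth=3 redo_depth=0
After op 6 (undo): buf='h' undo_depth=2 redo_depth=1
After op 7 (type): buf='hgo' undo_depth=3 redo_depth=0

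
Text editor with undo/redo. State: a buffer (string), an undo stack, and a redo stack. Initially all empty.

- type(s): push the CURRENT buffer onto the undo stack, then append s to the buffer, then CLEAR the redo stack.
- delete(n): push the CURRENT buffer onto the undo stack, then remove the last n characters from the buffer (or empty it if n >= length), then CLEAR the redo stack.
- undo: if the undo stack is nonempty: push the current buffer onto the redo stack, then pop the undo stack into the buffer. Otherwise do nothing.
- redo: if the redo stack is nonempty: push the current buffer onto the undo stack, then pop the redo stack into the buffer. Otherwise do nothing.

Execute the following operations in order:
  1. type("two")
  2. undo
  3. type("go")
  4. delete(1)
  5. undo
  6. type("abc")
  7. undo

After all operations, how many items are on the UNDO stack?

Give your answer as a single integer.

After op 1 (type): buf='two' undo_depth=1 redo_depth=0
After op 2 (undo): buf='(empty)' undo_depth=0 redo_depth=1
After op 3 (type): buf='go' undo_depth=1 redo_depth=0
After op 4 (delete): buf='g' undo_depth=2 redo_depth=0
After op 5 (undo): buf='go' undo_depth=1 redo_depth=1
After op 6 (type): buf='goabc' undo_depth=2 redo_depth=0
After op 7 (undo): buf='go' undo_depth=1 redo_depth=1

Answer: 1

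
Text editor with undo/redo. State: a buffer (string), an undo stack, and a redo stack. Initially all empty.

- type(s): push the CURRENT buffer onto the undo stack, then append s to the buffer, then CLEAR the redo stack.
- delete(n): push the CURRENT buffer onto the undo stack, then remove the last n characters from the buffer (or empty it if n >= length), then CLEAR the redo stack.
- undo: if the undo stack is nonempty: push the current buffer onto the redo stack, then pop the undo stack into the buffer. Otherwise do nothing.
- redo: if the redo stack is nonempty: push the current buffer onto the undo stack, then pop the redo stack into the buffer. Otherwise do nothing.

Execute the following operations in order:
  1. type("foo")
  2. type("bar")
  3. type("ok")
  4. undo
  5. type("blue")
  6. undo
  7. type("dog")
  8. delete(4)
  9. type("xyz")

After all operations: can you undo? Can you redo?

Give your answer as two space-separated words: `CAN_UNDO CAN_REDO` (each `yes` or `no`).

Answer: yes no

Derivation:
After op 1 (type): buf='foo' undo_depth=1 redo_depth=0
After op 2 (type): buf='foobar' undo_depth=2 redo_depth=0
After op 3 (type): buf='foobarok' undo_depth=3 redo_depth=0
After op 4 (undo): buf='foobar' undo_depth=2 redo_depth=1
After op 5 (type): buf='foobarblue' undo_depth=3 redo_depth=0
After op 6 (undo): buf='foobar' undo_depth=2 redo_depth=1
After op 7 (type): buf='foobardog' undo_depth=3 redo_depth=0
After op 8 (delete): buf='fooba' undo_depth=4 redo_depth=0
After op 9 (type): buf='foobaxyz' undo_depth=5 redo_depth=0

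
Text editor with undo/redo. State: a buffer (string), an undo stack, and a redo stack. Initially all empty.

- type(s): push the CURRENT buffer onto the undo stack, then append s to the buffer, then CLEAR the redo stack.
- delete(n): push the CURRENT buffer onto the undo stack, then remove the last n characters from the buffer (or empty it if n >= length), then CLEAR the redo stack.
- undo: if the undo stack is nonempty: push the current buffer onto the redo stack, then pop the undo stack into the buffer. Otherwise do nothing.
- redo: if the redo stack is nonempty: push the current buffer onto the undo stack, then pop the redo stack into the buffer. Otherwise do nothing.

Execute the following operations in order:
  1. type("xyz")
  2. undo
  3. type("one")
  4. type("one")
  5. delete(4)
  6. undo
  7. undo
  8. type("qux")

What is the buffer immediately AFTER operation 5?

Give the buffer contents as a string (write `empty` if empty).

Answer: on

Derivation:
After op 1 (type): buf='xyz' undo_depth=1 redo_depth=0
After op 2 (undo): buf='(empty)' undo_depth=0 redo_depth=1
After op 3 (type): buf='one' undo_depth=1 redo_depth=0
After op 4 (type): buf='oneone' undo_depth=2 redo_depth=0
After op 5 (delete): buf='on' undo_depth=3 redo_depth=0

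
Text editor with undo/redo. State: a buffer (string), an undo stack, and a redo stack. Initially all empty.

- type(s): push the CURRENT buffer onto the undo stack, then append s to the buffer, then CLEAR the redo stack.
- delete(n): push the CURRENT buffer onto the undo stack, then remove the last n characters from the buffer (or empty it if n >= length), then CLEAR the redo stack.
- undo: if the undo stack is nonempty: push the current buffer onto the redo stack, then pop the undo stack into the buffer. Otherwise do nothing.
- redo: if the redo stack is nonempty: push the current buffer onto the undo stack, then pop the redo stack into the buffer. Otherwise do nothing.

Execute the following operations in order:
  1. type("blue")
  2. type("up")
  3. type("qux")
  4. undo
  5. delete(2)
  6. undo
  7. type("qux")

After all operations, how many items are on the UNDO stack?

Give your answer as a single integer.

Answer: 3

Derivation:
After op 1 (type): buf='blue' undo_depth=1 redo_depth=0
After op 2 (type): buf='blueup' undo_depth=2 redo_depth=0
After op 3 (type): buf='blueupqux' undo_depth=3 redo_depth=0
After op 4 (undo): buf='blueup' undo_depth=2 redo_depth=1
After op 5 (delete): buf='blue' undo_depth=3 redo_depth=0
After op 6 (undo): buf='blueup' undo_depth=2 redo_depth=1
After op 7 (type): buf='blueupqux' undo_depth=3 redo_depth=0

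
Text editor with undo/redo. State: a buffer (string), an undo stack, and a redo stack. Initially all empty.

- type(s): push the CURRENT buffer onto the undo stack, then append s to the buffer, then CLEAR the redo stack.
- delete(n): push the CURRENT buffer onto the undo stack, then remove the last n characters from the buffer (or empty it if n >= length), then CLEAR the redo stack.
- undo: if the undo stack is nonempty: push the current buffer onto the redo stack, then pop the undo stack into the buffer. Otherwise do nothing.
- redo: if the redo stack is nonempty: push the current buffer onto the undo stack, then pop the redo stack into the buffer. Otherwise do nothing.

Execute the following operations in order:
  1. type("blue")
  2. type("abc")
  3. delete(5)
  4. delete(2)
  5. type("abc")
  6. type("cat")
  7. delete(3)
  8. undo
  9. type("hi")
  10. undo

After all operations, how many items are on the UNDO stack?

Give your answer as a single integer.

After op 1 (type): buf='blue' undo_depth=1 redo_depth=0
After op 2 (type): buf='blueabc' undo_depth=2 redo_depth=0
After op 3 (delete): buf='bl' undo_depth=3 redo_depth=0
After op 4 (delete): buf='(empty)' undo_depth=4 redo_depth=0
After op 5 (type): buf='abc' undo_depth=5 redo_depth=0
After op 6 (type): buf='abccat' undo_depth=6 redo_depth=0
After op 7 (delete): buf='abc' undo_depth=7 redo_depth=0
After op 8 (undo): buf='abccat' undo_depth=6 redo_depth=1
After op 9 (type): buf='abccathi' undo_depth=7 redo_depth=0
After op 10 (undo): buf='abccat' undo_depth=6 redo_depth=1

Answer: 6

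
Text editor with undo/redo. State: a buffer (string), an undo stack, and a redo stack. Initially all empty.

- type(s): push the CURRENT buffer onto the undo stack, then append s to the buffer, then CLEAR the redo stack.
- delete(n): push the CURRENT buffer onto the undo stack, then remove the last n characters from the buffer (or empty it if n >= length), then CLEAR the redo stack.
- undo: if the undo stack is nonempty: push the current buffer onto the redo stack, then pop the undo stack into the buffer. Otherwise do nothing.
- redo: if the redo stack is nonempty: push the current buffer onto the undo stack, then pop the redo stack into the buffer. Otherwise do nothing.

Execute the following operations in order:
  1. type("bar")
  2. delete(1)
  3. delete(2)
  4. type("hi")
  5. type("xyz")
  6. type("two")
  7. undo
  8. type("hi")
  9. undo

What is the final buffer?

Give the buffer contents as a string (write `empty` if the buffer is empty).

After op 1 (type): buf='bar' undo_depth=1 redo_depth=0
After op 2 (delete): buf='ba' undo_depth=2 redo_depth=0
After op 3 (delete): buf='(empty)' undo_depth=3 redo_depth=0
After op 4 (type): buf='hi' undo_depth=4 redo_depth=0
After op 5 (type): buf='hixyz' undo_depth=5 redo_depth=0
After op 6 (type): buf='hixyztwo' undo_depth=6 redo_depth=0
After op 7 (undo): buf='hixyz' undo_depth=5 redo_depth=1
After op 8 (type): buf='hixyzhi' undo_depth=6 redo_depth=0
After op 9 (undo): buf='hixyz' undo_depth=5 redo_depth=1

Answer: hixyz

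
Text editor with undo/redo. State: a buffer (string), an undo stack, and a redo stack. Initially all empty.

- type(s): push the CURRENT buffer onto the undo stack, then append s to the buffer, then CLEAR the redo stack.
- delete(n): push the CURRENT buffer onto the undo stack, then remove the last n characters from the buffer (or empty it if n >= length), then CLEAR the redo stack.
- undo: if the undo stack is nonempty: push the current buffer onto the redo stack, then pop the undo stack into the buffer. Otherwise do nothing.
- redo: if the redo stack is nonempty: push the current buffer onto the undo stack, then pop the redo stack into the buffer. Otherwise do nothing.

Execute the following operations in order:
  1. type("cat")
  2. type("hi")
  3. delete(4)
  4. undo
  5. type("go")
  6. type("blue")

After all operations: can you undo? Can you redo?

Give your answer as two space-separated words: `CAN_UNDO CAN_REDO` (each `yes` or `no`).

After op 1 (type): buf='cat' undo_depth=1 redo_depth=0
After op 2 (type): buf='cathi' undo_depth=2 redo_depth=0
After op 3 (delete): buf='c' undo_depth=3 redo_depth=0
After op 4 (undo): buf='cathi' undo_depth=2 redo_depth=1
After op 5 (type): buf='cathigo' undo_depth=3 redo_depth=0
After op 6 (type): buf='cathigoblue' undo_depth=4 redo_depth=0

Answer: yes no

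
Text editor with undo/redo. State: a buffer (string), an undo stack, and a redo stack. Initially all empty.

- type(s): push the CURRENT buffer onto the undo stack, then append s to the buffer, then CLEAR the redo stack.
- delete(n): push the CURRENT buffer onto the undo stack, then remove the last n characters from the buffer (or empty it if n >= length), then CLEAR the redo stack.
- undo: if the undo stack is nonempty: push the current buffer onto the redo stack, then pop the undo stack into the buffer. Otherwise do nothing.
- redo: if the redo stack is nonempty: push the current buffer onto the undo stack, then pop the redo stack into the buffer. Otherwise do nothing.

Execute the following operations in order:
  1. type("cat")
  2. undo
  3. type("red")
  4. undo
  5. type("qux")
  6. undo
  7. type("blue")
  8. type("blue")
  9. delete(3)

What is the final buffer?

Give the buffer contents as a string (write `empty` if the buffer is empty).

After op 1 (type): buf='cat' undo_depth=1 redo_depth=0
After op 2 (undo): buf='(empty)' undo_depth=0 redo_depth=1
After op 3 (type): buf='red' undo_depth=1 redo_depth=0
After op 4 (undo): buf='(empty)' undo_depth=0 redo_depth=1
After op 5 (type): buf='qux' undo_depth=1 redo_depth=0
After op 6 (undo): buf='(empty)' undo_depth=0 redo_depth=1
After op 7 (type): buf='blue' undo_depth=1 redo_depth=0
After op 8 (type): buf='blueblue' undo_depth=2 redo_depth=0
After op 9 (delete): buf='blueb' undo_depth=3 redo_depth=0

Answer: blueb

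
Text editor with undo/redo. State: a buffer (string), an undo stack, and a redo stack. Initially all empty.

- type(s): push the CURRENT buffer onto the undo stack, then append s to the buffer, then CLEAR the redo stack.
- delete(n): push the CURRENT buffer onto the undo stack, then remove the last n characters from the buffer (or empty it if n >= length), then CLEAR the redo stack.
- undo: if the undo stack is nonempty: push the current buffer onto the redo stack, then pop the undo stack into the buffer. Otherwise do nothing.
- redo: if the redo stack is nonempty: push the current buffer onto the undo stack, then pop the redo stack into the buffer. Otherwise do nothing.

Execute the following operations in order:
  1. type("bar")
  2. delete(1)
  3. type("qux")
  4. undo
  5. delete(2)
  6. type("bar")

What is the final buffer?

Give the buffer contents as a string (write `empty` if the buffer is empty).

Answer: bar

Derivation:
After op 1 (type): buf='bar' undo_depth=1 redo_depth=0
After op 2 (delete): buf='ba' undo_depth=2 redo_depth=0
After op 3 (type): buf='baqux' undo_depth=3 redo_depth=0
After op 4 (undo): buf='ba' undo_depth=2 redo_depth=1
After op 5 (delete): buf='(empty)' undo_depth=3 redo_depth=0
After op 6 (type): buf='bar' undo_depth=4 redo_depth=0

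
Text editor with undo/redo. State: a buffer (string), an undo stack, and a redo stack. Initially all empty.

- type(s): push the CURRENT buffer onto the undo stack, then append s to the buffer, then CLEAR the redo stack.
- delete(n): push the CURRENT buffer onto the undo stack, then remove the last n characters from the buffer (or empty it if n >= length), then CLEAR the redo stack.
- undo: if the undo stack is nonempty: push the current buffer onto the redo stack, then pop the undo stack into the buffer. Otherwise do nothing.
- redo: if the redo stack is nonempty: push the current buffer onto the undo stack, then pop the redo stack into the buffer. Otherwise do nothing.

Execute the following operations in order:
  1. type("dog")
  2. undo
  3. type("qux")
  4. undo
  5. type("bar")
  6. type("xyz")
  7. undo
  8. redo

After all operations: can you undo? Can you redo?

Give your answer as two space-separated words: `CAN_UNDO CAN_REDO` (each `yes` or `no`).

After op 1 (type): buf='dog' undo_depth=1 redo_depth=0
After op 2 (undo): buf='(empty)' undo_depth=0 redo_depth=1
After op 3 (type): buf='qux' undo_depth=1 redo_depth=0
After op 4 (undo): buf='(empty)' undo_depth=0 redo_depth=1
After op 5 (type): buf='bar' undo_depth=1 redo_depth=0
After op 6 (type): buf='barxyz' undo_depth=2 redo_depth=0
After op 7 (undo): buf='bar' undo_depth=1 redo_depth=1
After op 8 (redo): buf='barxyz' undo_depth=2 redo_depth=0

Answer: yes no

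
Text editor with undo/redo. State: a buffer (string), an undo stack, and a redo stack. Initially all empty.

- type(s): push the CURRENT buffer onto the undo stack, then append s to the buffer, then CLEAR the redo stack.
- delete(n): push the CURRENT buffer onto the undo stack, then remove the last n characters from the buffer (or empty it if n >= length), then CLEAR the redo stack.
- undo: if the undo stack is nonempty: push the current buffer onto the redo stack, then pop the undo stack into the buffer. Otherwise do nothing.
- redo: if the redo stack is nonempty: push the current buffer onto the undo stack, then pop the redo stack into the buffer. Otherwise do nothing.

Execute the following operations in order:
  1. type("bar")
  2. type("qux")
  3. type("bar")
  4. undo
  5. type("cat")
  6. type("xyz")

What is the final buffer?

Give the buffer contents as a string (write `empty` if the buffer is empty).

After op 1 (type): buf='bar' undo_depth=1 redo_depth=0
After op 2 (type): buf='barqux' undo_depth=2 redo_depth=0
After op 3 (type): buf='barquxbar' undo_depth=3 redo_depth=0
After op 4 (undo): buf='barqux' undo_depth=2 redo_depth=1
After op 5 (type): buf='barquxcat' undo_depth=3 redo_depth=0
After op 6 (type): buf='barquxcatxyz' undo_depth=4 redo_depth=0

Answer: barquxcatxyz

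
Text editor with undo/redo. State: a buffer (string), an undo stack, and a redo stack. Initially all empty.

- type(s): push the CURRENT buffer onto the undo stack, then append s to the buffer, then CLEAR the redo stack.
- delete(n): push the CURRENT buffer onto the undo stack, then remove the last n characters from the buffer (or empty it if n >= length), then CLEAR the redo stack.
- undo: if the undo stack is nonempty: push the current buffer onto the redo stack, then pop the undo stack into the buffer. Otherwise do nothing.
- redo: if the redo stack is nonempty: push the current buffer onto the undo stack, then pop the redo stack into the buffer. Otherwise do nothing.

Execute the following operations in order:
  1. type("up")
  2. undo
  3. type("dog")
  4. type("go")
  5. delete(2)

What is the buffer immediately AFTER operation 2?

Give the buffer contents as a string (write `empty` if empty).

Answer: empty

Derivation:
After op 1 (type): buf='up' undo_depth=1 redo_depth=0
After op 2 (undo): buf='(empty)' undo_depth=0 redo_depth=1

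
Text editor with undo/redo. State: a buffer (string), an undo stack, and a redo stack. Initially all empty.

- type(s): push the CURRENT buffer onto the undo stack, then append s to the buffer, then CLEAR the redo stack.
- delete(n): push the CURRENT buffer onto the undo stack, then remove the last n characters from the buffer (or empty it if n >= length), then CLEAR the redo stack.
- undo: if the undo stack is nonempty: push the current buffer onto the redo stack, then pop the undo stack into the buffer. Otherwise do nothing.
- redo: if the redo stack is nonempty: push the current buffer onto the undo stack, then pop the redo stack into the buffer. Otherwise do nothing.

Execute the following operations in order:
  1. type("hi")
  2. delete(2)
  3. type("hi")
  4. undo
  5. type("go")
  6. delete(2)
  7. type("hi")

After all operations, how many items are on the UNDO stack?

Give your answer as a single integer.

Answer: 5

Derivation:
After op 1 (type): buf='hi' undo_depth=1 redo_depth=0
After op 2 (delete): buf='(empty)' undo_depth=2 redo_depth=0
After op 3 (type): buf='hi' undo_depth=3 redo_depth=0
After op 4 (undo): buf='(empty)' undo_depth=2 redo_depth=1
After op 5 (type): buf='go' undo_depth=3 redo_depth=0
After op 6 (delete): buf='(empty)' undo_depth=4 redo_depth=0
After op 7 (type): buf='hi' undo_depth=5 redo_depth=0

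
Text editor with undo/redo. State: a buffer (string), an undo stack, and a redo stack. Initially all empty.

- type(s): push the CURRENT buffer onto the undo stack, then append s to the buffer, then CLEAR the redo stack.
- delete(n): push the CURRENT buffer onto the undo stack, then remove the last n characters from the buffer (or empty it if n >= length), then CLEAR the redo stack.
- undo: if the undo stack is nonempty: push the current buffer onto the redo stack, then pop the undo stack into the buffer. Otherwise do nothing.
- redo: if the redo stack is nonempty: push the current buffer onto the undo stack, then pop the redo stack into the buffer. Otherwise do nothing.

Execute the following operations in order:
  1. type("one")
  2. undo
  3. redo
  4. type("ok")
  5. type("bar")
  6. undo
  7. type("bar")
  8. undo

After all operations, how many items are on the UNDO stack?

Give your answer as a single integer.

Answer: 2

Derivation:
After op 1 (type): buf='one' undo_depth=1 redo_depth=0
After op 2 (undo): buf='(empty)' undo_depth=0 redo_depth=1
After op 3 (redo): buf='one' undo_depth=1 redo_depth=0
After op 4 (type): buf='oneok' undo_depth=2 redo_depth=0
After op 5 (type): buf='oneokbar' undo_depth=3 redo_depth=0
After op 6 (undo): buf='oneok' undo_depth=2 redo_depth=1
After op 7 (type): buf='oneokbar' undo_depth=3 redo_depth=0
After op 8 (undo): buf='oneok' undo_depth=2 redo_depth=1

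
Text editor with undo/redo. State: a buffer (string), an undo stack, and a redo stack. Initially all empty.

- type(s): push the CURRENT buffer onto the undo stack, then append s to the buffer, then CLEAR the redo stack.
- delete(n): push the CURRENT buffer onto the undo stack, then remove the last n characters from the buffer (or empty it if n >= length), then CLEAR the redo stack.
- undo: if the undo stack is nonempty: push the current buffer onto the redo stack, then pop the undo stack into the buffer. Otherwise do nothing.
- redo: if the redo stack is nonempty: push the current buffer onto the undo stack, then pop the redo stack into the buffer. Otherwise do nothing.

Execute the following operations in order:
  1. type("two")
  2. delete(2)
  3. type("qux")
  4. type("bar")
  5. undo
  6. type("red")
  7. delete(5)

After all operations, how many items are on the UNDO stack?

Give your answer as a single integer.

After op 1 (type): buf='two' undo_depth=1 redo_depth=0
After op 2 (delete): buf='t' undo_depth=2 redo_depth=0
After op 3 (type): buf='tqux' undo_depth=3 redo_depth=0
After op 4 (type): buf='tquxbar' undo_depth=4 redo_depth=0
After op 5 (undo): buf='tqux' undo_depth=3 redo_depth=1
After op 6 (type): buf='tquxred' undo_depth=4 redo_depth=0
After op 7 (delete): buf='tq' undo_depth=5 redo_depth=0

Answer: 5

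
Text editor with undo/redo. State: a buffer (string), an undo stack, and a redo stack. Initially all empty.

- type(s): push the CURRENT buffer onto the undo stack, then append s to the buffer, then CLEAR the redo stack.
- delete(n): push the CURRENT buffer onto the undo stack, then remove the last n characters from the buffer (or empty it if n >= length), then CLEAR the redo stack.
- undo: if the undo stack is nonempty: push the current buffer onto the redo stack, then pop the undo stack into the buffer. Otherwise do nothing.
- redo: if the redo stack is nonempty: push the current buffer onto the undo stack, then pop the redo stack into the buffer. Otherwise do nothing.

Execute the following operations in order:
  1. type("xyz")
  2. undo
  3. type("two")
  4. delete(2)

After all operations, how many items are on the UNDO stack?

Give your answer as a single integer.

After op 1 (type): buf='xyz' undo_depth=1 redo_depth=0
After op 2 (undo): buf='(empty)' undo_depth=0 redo_depth=1
After op 3 (type): buf='two' undo_depth=1 redo_depth=0
After op 4 (delete): buf='t' undo_depth=2 redo_depth=0

Answer: 2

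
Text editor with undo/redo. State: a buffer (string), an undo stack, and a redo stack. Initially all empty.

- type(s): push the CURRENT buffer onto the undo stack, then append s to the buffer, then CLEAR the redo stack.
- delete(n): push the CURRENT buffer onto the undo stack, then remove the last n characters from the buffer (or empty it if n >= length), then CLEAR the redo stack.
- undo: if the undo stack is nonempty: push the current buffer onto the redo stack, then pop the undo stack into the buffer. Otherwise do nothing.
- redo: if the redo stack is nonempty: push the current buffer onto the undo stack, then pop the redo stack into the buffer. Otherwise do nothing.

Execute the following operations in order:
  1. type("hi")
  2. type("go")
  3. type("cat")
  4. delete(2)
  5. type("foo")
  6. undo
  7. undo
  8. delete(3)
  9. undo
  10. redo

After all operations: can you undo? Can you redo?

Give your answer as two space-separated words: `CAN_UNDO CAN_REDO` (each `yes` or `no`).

Answer: yes no

Derivation:
After op 1 (type): buf='hi' undo_depth=1 redo_depth=0
After op 2 (type): buf='higo' undo_depth=2 redo_depth=0
After op 3 (type): buf='higocat' undo_depth=3 redo_depth=0
After op 4 (delete): buf='higoc' undo_depth=4 redo_depth=0
After op 5 (type): buf='higocfoo' undo_depth=5 redo_depth=0
After op 6 (undo): buf='higoc' undo_depth=4 redo_depth=1
After op 7 (undo): buf='higocat' undo_depth=3 redo_depth=2
After op 8 (delete): buf='higo' undo_depth=4 redo_depth=0
After op 9 (undo): buf='higocat' undo_depth=3 redo_depth=1
After op 10 (redo): buf='higo' undo_depth=4 redo_depth=0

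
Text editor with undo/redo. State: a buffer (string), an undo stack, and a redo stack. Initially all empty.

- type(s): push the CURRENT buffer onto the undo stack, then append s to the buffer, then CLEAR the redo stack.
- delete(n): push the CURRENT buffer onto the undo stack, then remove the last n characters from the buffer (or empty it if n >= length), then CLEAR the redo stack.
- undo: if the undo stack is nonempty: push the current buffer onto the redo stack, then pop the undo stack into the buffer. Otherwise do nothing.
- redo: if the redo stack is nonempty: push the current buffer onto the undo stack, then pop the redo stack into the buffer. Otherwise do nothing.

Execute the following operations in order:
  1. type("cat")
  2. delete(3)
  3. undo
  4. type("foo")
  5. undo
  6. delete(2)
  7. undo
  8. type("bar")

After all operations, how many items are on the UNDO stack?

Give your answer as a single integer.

After op 1 (type): buf='cat' undo_depth=1 redo_depth=0
After op 2 (delete): buf='(empty)' undo_depth=2 redo_depth=0
After op 3 (undo): buf='cat' undo_depth=1 redo_depth=1
After op 4 (type): buf='catfoo' undo_depth=2 redo_depth=0
After op 5 (undo): buf='cat' undo_depth=1 redo_depth=1
After op 6 (delete): buf='c' undo_depth=2 redo_depth=0
After op 7 (undo): buf='cat' undo_depth=1 redo_depth=1
After op 8 (type): buf='catbar' undo_depth=2 redo_depth=0

Answer: 2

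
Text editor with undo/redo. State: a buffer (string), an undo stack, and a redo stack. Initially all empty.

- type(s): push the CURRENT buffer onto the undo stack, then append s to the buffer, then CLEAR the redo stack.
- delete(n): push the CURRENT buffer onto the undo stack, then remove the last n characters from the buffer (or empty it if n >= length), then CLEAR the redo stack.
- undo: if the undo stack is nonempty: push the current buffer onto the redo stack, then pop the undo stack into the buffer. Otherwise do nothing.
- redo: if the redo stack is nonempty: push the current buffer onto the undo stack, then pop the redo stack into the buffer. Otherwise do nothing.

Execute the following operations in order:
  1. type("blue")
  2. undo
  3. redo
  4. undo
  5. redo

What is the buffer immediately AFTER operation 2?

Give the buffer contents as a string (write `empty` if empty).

After op 1 (type): buf='blue' undo_depth=1 redo_depth=0
After op 2 (undo): buf='(empty)' undo_depth=0 redo_depth=1

Answer: empty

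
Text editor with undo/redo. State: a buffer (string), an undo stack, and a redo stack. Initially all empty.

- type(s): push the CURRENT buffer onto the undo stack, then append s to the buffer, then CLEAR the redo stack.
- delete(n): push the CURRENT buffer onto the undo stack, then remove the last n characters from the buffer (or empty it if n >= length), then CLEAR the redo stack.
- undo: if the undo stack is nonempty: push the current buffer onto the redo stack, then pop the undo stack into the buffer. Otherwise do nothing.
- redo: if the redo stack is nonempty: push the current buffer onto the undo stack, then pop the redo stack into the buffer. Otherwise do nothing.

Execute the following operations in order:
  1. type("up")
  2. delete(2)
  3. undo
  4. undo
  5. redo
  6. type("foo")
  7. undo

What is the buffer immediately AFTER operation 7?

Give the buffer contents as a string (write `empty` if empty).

Answer: up

Derivation:
After op 1 (type): buf='up' undo_depth=1 redo_depth=0
After op 2 (delete): buf='(empty)' undo_depth=2 redo_depth=0
After op 3 (undo): buf='up' undo_depth=1 redo_depth=1
After op 4 (undo): buf='(empty)' undo_depth=0 redo_depth=2
After op 5 (redo): buf='up' undo_depth=1 redo_depth=1
After op 6 (type): buf='upfoo' undo_depth=2 redo_depth=0
After op 7 (undo): buf='up' undo_depth=1 redo_depth=1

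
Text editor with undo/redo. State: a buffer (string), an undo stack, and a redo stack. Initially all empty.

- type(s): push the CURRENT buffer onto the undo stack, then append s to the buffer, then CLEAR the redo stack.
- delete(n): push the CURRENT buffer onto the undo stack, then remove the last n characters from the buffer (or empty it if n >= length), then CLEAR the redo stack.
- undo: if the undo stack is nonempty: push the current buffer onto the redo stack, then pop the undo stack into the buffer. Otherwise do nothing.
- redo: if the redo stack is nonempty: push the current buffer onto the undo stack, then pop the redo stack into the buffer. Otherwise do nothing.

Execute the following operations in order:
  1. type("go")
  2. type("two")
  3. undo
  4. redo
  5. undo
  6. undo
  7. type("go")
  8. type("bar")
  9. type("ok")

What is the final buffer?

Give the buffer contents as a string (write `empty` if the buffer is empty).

Answer: gobarok

Derivation:
After op 1 (type): buf='go' undo_depth=1 redo_depth=0
After op 2 (type): buf='gotwo' undo_depth=2 redo_depth=0
After op 3 (undo): buf='go' undo_depth=1 redo_depth=1
After op 4 (redo): buf='gotwo' undo_depth=2 redo_depth=0
After op 5 (undo): buf='go' undo_depth=1 redo_depth=1
After op 6 (undo): buf='(empty)' undo_depth=0 redo_depth=2
After op 7 (type): buf='go' undo_depth=1 redo_depth=0
After op 8 (type): buf='gobar' undo_depth=2 redo_depth=0
After op 9 (type): buf='gobarok' undo_depth=3 redo_depth=0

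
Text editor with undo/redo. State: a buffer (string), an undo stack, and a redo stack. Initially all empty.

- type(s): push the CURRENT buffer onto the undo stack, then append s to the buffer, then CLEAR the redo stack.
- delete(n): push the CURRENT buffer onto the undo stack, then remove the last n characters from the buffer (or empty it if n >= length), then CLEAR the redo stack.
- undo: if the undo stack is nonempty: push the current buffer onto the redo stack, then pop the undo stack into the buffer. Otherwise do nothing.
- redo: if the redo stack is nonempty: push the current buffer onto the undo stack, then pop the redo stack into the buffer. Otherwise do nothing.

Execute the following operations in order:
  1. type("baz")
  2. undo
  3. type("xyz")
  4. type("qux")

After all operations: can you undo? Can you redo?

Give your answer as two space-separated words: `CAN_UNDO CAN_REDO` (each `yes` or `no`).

After op 1 (type): buf='baz' undo_depth=1 redo_depth=0
After op 2 (undo): buf='(empty)' undo_depth=0 redo_depth=1
After op 3 (type): buf='xyz' undo_depth=1 redo_depth=0
After op 4 (type): buf='xyzqux' undo_depth=2 redo_depth=0

Answer: yes no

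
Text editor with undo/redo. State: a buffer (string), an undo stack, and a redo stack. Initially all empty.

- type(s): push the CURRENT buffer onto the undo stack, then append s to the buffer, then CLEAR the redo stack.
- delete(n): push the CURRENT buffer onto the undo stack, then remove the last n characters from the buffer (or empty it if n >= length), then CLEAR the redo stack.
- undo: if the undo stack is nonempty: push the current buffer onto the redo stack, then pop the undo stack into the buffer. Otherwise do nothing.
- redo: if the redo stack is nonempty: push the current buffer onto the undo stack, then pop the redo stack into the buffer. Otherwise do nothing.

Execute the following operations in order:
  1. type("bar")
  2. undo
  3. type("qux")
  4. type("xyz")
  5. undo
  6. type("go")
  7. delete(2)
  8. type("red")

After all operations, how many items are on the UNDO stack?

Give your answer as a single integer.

Answer: 4

Derivation:
After op 1 (type): buf='bar' undo_depth=1 redo_depth=0
After op 2 (undo): buf='(empty)' undo_depth=0 redo_depth=1
After op 3 (type): buf='qux' undo_depth=1 redo_depth=0
After op 4 (type): buf='quxxyz' undo_depth=2 redo_depth=0
After op 5 (undo): buf='qux' undo_depth=1 redo_depth=1
After op 6 (type): buf='quxgo' undo_depth=2 redo_depth=0
After op 7 (delete): buf='qux' undo_depth=3 redo_depth=0
After op 8 (type): buf='quxred' undo_depth=4 redo_depth=0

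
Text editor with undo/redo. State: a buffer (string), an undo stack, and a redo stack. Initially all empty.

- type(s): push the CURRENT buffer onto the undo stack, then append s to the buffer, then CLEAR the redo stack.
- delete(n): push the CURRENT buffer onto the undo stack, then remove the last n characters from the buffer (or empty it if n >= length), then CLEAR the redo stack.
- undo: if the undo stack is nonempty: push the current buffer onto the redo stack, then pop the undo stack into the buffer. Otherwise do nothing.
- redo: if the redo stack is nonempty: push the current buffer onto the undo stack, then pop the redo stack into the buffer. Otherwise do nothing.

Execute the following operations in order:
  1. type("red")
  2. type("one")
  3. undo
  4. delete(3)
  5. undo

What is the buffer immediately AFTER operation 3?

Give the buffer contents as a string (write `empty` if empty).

After op 1 (type): buf='red' undo_depth=1 redo_depth=0
After op 2 (type): buf='redone' undo_depth=2 redo_depth=0
After op 3 (undo): buf='red' undo_depth=1 redo_depth=1

Answer: red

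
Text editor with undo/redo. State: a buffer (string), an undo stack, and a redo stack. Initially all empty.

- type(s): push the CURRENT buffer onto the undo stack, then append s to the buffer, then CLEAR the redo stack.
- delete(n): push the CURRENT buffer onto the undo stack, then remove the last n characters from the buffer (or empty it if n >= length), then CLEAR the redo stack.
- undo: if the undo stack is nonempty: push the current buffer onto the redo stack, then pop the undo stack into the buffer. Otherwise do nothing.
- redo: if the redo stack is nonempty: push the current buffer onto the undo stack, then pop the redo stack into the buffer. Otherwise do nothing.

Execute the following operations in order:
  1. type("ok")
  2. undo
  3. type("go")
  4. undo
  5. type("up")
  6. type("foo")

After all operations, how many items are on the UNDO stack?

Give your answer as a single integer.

Answer: 2

Derivation:
After op 1 (type): buf='ok' undo_depth=1 redo_depth=0
After op 2 (undo): buf='(empty)' undo_depth=0 redo_depth=1
After op 3 (type): buf='go' undo_depth=1 redo_depth=0
After op 4 (undo): buf='(empty)' undo_depth=0 redo_depth=1
After op 5 (type): buf='up' undo_depth=1 redo_depth=0
After op 6 (type): buf='upfoo' undo_depth=2 redo_depth=0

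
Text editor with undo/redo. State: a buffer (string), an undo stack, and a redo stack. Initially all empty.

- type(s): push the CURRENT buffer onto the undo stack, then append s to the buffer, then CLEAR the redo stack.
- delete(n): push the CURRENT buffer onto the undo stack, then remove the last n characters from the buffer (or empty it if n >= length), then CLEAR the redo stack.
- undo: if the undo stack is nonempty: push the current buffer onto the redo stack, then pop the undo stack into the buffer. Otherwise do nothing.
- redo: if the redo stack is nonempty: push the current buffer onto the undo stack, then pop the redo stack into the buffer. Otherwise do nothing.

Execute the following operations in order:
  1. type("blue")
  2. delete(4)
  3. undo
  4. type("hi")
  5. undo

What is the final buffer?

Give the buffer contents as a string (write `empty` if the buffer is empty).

After op 1 (type): buf='blue' undo_depth=1 redo_depth=0
After op 2 (delete): buf='(empty)' undo_depth=2 redo_depth=0
After op 3 (undo): buf='blue' undo_depth=1 redo_depth=1
After op 4 (type): buf='bluehi' undo_depth=2 redo_depth=0
After op 5 (undo): buf='blue' undo_depth=1 redo_depth=1

Answer: blue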